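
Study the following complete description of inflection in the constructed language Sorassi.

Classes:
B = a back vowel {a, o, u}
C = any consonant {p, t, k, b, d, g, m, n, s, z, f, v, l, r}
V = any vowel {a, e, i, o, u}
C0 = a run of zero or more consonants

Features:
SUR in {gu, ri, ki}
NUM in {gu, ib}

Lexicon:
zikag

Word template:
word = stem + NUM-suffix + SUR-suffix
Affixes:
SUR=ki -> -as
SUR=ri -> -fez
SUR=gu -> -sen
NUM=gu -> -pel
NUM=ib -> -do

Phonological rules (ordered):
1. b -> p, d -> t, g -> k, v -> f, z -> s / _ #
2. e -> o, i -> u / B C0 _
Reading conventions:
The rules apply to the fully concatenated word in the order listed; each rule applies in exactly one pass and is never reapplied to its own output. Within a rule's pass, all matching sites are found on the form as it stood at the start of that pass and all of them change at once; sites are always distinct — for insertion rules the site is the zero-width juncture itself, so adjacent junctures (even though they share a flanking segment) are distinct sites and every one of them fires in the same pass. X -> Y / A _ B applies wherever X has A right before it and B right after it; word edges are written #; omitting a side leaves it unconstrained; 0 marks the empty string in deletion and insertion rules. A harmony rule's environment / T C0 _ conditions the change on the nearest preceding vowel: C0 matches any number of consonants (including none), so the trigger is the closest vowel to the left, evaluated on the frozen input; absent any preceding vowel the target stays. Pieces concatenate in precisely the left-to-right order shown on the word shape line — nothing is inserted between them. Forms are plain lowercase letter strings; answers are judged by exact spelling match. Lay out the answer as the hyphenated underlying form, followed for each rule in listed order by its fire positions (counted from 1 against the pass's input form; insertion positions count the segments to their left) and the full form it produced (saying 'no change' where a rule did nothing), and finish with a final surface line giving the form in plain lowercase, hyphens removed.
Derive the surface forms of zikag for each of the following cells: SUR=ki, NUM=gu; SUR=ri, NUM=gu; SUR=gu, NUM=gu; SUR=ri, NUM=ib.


cell SUR=ki, NUM=gu:
underlying: zikag-pel-as
1. b -> p, d -> t, g -> k, v -> f, z -> s / _ #: no change
2. e -> o, i -> u / B C0 _: fires at position(s) 7: zikagpolas
surface: zikagpolas

cell SUR=ri, NUM=gu:
underlying: zikag-pel-fez
1. b -> p, d -> t, g -> k, v -> f, z -> s / _ #: fires at position(s) 11: zikagpelfes
2. e -> o, i -> u / B C0 _: fires at position(s) 7: zikagpolfes
surface: zikagpolfes

cell SUR=gu, NUM=gu:
underlying: zikag-pel-sen
1. b -> p, d -> t, g -> k, v -> f, z -> s / _ #: no change
2. e -> o, i -> u / B C0 _: fires at position(s) 7: zikagpolsen
surface: zikagpolsen

cell SUR=ri, NUM=ib:
underlying: zikag-do-fez
1. b -> p, d -> t, g -> k, v -> f, z -> s / _ #: fires at position(s) 10: zikagdofes
2. e -> o, i -> u / B C0 _: fires at position(s) 9: zikagdofos
surface: zikagdofos


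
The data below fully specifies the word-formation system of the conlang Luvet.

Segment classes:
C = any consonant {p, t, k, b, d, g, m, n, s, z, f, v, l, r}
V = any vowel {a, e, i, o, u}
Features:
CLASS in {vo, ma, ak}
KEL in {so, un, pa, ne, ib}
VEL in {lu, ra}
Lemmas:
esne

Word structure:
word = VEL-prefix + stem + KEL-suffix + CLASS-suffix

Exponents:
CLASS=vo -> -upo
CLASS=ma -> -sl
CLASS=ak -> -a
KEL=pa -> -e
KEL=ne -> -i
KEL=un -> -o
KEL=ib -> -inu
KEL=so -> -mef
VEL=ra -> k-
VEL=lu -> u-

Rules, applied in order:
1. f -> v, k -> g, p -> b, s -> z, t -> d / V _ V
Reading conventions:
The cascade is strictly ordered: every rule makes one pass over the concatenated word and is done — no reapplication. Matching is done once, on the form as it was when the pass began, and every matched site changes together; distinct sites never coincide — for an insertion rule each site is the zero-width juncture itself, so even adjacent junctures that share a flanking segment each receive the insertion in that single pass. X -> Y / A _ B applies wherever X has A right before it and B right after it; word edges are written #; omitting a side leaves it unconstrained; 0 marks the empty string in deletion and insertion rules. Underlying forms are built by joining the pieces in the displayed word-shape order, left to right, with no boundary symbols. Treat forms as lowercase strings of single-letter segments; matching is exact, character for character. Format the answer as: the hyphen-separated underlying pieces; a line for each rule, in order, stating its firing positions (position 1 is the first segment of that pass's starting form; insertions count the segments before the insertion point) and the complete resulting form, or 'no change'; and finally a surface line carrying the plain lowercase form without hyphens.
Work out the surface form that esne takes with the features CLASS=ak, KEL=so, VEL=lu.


underlying: u-esne-mef-a
1. f -> v, k -> g, p -> b, s -> z, t -> d / V _ V: fires at position(s) 8: uesnemeva
surface: uesnemeva


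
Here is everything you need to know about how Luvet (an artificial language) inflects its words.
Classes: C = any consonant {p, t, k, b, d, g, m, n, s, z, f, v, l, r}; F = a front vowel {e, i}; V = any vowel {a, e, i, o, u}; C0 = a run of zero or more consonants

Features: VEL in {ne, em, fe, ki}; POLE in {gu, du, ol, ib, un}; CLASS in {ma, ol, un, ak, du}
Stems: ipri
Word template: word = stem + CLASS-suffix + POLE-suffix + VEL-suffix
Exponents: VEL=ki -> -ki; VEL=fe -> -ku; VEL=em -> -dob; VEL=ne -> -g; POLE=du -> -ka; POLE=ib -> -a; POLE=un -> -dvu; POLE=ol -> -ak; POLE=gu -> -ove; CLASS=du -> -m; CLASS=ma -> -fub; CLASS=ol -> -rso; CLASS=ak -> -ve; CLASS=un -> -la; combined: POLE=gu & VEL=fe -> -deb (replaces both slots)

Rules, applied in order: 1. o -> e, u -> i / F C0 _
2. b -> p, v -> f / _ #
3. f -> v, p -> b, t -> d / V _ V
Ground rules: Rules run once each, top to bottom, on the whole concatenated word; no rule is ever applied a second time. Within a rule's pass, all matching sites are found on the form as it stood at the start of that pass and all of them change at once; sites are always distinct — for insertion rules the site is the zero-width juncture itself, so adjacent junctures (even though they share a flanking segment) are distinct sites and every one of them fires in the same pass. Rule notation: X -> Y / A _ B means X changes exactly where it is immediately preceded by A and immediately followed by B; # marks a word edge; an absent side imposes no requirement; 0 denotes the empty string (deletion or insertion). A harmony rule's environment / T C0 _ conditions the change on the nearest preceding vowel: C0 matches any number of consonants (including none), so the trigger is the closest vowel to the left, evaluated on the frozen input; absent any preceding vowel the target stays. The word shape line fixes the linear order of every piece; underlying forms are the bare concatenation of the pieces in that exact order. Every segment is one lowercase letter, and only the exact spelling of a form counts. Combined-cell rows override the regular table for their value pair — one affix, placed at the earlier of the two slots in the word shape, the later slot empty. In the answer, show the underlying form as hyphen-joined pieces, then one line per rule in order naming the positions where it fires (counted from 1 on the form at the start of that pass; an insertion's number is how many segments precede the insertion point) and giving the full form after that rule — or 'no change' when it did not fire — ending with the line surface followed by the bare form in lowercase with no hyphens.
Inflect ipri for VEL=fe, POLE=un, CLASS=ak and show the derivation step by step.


underlying: ipri-ve-dvu-ku
1. o -> e, u -> i / F C0 _: fires at position(s) 9: iprivedviku
2. b -> p, v -> f / _ #: no change
3. f -> v, p -> b, t -> d / V _ V: no change
surface: iprivedviku


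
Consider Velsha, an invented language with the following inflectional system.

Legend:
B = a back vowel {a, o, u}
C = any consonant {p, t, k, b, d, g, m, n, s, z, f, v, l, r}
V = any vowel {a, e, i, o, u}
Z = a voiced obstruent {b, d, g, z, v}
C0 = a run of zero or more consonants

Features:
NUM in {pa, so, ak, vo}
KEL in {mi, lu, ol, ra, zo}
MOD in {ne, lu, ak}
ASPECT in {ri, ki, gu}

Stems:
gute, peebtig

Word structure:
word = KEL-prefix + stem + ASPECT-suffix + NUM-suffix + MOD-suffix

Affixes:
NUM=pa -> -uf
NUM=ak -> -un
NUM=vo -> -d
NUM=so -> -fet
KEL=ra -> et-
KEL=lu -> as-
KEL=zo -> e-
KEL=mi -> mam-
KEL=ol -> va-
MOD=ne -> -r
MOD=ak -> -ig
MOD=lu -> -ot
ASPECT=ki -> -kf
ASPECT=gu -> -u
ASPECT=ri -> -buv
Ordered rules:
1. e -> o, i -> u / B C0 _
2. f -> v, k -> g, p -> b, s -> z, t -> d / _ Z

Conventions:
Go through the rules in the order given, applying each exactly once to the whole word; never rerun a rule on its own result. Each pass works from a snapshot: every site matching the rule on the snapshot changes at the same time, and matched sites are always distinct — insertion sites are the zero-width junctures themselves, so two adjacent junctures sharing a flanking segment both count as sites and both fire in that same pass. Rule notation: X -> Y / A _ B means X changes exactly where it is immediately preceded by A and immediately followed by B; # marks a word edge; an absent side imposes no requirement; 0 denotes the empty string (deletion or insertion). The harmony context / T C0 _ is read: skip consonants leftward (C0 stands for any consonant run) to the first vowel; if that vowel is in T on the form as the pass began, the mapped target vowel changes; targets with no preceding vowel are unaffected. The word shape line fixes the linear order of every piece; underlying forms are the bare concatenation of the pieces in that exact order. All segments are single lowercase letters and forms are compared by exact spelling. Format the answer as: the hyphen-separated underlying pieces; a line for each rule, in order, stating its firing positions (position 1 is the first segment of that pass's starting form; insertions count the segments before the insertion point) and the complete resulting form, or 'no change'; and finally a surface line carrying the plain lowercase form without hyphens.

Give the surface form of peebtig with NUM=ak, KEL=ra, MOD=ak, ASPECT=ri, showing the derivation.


underlying: et-peebtig-buv-un-ig
1. e -> o, i -> u / B C0 _: fires at position(s) 15: etpeebtigbuvunug
2. f -> v, k -> g, p -> b, s -> z, t -> d / _ Z: no change
surface: etpeebtigbuvunug


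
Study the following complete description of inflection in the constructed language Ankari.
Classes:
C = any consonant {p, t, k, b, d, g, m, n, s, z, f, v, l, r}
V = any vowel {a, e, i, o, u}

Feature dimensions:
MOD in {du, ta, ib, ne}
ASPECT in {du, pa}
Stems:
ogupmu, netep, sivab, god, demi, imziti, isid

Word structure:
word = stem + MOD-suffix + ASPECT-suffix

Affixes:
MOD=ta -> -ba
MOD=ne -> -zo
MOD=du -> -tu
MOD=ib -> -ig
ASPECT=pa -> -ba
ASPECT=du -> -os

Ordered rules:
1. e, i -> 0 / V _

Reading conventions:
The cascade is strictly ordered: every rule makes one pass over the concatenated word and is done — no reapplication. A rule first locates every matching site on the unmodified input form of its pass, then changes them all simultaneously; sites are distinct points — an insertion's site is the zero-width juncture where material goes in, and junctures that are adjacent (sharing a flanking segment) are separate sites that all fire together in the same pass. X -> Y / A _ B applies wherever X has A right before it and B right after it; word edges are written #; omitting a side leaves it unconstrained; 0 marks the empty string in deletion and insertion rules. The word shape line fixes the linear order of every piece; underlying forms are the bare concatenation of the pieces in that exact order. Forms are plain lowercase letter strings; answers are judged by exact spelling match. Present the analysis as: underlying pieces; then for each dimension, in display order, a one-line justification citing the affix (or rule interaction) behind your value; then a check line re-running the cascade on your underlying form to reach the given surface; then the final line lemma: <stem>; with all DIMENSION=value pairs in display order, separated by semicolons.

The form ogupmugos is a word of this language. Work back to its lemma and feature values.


underlying: ogupmu-ig-os
MOD=ib - signalled by the affix -ig
ASPECT=du - signalled by the affix -os
check: ogupmuigos -> ogupmugos
lemma: ogupmu; MOD=ib; ASPECT=du


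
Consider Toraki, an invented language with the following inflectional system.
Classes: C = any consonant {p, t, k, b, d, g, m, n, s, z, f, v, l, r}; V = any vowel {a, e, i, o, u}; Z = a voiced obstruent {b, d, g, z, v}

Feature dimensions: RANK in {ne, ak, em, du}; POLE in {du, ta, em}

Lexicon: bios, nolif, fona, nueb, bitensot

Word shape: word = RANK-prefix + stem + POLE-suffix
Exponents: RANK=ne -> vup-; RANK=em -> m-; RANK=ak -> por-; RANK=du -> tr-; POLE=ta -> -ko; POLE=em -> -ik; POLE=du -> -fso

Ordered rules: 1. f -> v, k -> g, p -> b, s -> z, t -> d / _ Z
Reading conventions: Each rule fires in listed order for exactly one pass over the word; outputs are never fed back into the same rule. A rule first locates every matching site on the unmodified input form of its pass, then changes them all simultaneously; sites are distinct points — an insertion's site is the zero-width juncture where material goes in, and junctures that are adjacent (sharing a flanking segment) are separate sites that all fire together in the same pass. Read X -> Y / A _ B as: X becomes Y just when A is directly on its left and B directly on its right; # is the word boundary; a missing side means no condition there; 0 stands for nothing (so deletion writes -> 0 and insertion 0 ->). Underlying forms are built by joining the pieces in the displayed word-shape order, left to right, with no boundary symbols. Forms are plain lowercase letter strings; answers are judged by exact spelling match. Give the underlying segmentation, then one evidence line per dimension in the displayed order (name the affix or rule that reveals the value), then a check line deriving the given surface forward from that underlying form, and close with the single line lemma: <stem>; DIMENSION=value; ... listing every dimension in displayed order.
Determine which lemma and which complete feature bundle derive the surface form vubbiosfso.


underlying: vup-bios-fso
RANK=ne - signalled by the affix vup-
POLE=du - signalled by the affix -fso
check: vupbiosfso -> vubbiosfso
lemma: bios; RANK=ne; POLE=du


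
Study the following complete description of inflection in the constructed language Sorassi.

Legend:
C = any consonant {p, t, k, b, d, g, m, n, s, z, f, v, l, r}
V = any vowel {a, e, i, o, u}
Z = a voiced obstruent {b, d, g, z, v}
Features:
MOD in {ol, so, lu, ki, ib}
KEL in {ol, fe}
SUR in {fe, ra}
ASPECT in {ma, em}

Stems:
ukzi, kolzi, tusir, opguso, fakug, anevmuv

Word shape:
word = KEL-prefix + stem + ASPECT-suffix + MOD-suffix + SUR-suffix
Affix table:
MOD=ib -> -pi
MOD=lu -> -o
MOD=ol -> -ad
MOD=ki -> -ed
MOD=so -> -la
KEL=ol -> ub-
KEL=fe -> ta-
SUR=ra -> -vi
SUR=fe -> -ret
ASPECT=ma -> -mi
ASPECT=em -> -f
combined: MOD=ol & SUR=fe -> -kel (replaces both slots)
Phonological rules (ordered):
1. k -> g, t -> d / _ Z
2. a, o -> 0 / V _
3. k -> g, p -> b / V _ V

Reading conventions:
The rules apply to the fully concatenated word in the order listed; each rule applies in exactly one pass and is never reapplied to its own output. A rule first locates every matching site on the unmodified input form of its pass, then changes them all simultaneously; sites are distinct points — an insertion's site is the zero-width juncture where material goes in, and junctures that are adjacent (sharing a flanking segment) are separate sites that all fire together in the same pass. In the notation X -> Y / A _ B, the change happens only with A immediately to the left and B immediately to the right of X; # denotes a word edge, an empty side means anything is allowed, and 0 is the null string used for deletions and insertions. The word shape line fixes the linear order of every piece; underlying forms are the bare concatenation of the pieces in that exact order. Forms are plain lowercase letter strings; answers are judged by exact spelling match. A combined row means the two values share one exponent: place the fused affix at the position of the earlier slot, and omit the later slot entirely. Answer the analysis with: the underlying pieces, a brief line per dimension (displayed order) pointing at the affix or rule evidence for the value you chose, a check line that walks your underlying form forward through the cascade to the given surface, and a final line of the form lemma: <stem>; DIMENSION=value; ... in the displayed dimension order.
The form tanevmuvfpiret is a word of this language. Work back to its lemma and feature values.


underlying: ta-anevmuv-f-pi-ret
MOD=ib - signalled by the affix -pi
KEL=fe - signalled by the affix ta-
SUR=fe - signalled by the affix -ret
ASPECT=em - signalled by the affix -f
check: taanevmuvfpiret -> taanevmuvfpiret -> tanevmuvfpiret -> tanevmuvfpiret
lemma: anevmuv; MOD=ib; KEL=fe; SUR=fe; ASPECT=em


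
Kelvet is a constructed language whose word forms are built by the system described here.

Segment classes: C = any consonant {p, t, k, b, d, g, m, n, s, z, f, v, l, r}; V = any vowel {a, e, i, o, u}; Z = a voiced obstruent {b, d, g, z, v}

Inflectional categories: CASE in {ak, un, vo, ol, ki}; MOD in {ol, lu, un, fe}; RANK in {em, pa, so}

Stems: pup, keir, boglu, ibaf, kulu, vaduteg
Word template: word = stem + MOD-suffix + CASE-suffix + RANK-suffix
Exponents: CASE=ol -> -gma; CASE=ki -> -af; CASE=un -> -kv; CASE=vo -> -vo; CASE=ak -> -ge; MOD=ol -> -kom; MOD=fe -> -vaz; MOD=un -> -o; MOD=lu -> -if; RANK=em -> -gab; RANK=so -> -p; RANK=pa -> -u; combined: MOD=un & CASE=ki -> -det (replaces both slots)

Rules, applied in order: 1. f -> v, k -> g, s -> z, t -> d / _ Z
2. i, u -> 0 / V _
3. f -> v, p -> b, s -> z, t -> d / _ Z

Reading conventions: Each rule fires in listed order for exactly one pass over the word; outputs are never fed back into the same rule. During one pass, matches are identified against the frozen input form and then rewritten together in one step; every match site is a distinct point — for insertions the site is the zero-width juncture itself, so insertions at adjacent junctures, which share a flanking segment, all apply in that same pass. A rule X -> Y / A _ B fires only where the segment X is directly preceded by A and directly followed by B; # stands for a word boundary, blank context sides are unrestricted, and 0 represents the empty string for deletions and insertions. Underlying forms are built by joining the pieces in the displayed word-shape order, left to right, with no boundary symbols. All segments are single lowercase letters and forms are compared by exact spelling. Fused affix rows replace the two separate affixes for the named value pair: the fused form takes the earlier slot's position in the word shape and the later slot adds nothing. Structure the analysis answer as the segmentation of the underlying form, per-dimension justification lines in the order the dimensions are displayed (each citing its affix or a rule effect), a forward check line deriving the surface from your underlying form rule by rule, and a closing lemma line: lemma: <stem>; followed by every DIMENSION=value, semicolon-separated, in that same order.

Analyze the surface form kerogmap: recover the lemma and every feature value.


underlying: keir-o-gma-p
CASE=ol - signalled by the affix -gma
MOD=un - signalled by the affix -o
RANK=so - signalled by the affix -p
check: keirogmap -> keirogmap -> kerogmap -> kerogmap
lemma: keir; CASE=ol; MOD=un; RANK=so


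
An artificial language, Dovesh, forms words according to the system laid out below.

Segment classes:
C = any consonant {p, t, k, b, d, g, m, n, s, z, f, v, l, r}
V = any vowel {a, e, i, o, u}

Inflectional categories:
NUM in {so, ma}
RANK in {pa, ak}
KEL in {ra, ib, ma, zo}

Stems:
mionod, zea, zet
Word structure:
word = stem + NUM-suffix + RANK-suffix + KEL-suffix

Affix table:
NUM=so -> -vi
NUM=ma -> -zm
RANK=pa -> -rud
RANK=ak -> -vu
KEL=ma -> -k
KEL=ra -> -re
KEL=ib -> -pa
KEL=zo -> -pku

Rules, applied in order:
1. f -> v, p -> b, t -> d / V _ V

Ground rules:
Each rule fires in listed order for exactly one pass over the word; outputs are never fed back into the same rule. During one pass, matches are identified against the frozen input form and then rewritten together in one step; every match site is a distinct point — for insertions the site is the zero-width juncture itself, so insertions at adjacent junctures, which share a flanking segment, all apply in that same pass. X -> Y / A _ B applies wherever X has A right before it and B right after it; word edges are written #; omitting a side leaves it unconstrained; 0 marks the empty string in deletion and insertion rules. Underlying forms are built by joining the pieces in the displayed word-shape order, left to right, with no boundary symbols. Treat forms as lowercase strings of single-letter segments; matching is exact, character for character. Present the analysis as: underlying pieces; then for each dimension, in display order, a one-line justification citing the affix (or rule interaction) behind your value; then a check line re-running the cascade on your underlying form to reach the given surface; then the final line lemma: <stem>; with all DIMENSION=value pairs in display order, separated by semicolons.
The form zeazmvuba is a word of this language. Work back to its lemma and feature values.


underlying: zea-zm-vu-pa
NUM=ma - signalled by the affix -zm
RANK=ak - signalled by the affix -vu
KEL=ib - signalled by the affix -pa
check: zeazmvupa -> zeazmvuba
lemma: zea; NUM=ma; RANK=ak; KEL=ib


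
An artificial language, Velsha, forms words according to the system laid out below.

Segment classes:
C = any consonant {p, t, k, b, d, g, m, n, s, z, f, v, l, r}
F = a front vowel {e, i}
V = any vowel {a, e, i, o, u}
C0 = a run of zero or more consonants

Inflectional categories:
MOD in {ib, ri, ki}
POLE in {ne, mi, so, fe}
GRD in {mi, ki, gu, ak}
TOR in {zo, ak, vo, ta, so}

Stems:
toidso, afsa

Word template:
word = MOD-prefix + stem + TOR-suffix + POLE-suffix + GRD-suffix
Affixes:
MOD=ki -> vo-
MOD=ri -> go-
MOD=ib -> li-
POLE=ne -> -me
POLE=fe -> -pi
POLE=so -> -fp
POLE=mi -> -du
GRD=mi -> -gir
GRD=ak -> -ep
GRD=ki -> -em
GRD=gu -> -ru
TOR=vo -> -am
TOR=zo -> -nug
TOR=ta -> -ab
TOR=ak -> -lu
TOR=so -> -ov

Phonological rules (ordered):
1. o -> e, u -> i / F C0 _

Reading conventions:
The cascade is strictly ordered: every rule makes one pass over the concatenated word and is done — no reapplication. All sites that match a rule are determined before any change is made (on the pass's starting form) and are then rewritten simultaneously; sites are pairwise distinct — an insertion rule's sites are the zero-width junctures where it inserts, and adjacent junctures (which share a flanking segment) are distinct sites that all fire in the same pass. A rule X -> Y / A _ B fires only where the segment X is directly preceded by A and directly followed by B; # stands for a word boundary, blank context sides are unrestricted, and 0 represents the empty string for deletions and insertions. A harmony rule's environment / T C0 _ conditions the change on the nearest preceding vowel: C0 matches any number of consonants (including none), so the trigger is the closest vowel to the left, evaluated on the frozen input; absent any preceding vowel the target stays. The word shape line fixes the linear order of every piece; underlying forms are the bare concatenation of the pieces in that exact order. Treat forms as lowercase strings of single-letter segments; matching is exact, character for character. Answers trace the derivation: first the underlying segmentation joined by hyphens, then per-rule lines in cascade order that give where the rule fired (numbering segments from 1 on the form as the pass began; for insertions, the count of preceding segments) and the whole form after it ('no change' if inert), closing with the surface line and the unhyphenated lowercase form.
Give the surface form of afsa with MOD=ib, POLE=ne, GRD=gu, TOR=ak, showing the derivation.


underlying: li-afsa-lu-me-ru
1. o -> e, u -> i / F C0 _: fires at position(s) 12: liafsalumeri
surface: liafsalumeri


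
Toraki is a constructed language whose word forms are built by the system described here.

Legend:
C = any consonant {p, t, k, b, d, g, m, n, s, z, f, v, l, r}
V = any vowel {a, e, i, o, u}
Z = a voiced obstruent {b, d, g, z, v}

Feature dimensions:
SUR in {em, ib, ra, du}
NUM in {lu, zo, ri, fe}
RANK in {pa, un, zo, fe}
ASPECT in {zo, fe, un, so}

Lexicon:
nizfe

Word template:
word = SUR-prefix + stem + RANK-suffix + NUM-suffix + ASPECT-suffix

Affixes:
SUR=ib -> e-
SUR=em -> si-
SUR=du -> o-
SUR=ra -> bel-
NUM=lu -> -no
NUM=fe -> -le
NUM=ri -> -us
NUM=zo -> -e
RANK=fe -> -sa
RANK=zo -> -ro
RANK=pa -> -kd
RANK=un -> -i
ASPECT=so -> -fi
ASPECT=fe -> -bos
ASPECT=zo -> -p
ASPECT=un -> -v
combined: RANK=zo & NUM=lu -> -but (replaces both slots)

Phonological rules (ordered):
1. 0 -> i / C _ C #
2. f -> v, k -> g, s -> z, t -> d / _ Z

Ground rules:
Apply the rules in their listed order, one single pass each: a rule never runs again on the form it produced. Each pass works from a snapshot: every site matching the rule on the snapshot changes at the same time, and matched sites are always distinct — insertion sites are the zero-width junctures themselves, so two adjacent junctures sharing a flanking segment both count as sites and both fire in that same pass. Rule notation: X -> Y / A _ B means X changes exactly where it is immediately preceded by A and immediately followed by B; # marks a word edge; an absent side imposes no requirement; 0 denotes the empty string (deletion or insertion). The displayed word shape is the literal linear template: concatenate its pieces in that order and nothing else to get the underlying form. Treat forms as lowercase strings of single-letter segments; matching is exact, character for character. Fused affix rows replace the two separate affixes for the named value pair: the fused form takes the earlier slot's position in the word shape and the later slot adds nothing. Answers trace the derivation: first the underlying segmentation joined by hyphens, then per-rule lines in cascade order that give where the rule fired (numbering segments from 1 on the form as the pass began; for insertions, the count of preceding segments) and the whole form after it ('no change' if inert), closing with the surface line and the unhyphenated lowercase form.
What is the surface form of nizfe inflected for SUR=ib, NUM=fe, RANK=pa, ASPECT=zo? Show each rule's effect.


underlying: e-nizfe-kd-le-p
1. 0 -> i / C _ C #: no change
2. f -> v, k -> g, s -> z, t -> d / _ Z: fires at position(s) 7: enizfegdlep
surface: enizfegdlep


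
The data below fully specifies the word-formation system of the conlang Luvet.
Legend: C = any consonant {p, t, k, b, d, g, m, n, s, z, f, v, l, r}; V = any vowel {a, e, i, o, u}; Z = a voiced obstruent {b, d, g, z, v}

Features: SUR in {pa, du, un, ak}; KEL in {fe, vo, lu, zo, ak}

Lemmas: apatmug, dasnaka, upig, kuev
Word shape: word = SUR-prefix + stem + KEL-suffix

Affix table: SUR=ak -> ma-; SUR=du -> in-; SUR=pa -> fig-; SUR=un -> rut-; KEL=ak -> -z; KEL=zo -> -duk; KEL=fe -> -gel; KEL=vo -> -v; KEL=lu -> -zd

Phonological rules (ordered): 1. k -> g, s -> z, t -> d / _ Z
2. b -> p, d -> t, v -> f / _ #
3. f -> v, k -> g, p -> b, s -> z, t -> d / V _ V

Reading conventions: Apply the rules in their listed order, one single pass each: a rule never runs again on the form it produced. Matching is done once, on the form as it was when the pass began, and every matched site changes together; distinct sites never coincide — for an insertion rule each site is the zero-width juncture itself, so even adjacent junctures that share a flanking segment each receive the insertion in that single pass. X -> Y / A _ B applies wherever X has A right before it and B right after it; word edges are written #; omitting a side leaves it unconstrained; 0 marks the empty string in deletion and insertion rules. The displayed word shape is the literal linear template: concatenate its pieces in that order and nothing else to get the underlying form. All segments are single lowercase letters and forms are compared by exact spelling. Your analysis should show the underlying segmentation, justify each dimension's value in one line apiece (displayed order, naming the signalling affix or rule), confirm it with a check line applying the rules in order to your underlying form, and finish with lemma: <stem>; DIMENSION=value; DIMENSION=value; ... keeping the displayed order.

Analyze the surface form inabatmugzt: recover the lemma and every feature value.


underlying: in-apatmug-zd
SUR=du - signalled by the affix in-
KEL=lu - signalled by the affix -zd
check: inapatmugzd -> inapatmugzd -> inapatmugzt -> inabatmugzt
lemma: apatmug; SUR=du; KEL=lu


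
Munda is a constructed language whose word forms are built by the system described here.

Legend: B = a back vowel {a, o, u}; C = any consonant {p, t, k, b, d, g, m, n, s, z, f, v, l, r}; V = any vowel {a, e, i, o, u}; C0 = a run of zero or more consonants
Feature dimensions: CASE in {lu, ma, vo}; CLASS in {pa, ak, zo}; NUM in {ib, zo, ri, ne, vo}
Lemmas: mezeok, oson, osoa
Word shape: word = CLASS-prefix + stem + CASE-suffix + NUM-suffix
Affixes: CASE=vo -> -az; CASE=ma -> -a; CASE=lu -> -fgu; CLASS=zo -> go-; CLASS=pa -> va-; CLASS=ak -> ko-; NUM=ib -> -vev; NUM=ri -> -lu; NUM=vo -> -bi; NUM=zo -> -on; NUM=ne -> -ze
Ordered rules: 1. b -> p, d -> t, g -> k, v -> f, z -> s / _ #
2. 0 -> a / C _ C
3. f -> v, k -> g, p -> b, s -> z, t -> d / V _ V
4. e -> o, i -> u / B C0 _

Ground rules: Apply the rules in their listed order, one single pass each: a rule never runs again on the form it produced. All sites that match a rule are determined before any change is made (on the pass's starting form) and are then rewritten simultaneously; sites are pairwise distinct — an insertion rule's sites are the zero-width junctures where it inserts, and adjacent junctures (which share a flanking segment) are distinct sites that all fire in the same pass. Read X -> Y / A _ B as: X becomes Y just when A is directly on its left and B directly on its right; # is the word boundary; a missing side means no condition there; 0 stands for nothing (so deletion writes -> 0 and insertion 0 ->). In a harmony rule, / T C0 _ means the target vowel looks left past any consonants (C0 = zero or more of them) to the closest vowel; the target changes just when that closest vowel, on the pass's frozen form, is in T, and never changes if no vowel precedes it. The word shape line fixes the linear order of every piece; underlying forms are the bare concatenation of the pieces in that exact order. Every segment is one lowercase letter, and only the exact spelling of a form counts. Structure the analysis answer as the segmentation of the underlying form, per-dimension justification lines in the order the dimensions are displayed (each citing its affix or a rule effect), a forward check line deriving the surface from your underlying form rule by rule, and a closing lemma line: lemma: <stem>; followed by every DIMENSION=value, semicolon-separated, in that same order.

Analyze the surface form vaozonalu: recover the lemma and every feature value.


underlying: va-oson-a-lu
CASE=ma - signalled by the affix -a
CLASS=pa - signalled by the affix va-
NUM=ri - signalled by the affix -lu
check: vaosonalu -> vaosonalu -> vaosonalu -> vaozonalu -> vaozonalu
lemma: oson; CASE=ma; CLASS=pa; NUM=ri


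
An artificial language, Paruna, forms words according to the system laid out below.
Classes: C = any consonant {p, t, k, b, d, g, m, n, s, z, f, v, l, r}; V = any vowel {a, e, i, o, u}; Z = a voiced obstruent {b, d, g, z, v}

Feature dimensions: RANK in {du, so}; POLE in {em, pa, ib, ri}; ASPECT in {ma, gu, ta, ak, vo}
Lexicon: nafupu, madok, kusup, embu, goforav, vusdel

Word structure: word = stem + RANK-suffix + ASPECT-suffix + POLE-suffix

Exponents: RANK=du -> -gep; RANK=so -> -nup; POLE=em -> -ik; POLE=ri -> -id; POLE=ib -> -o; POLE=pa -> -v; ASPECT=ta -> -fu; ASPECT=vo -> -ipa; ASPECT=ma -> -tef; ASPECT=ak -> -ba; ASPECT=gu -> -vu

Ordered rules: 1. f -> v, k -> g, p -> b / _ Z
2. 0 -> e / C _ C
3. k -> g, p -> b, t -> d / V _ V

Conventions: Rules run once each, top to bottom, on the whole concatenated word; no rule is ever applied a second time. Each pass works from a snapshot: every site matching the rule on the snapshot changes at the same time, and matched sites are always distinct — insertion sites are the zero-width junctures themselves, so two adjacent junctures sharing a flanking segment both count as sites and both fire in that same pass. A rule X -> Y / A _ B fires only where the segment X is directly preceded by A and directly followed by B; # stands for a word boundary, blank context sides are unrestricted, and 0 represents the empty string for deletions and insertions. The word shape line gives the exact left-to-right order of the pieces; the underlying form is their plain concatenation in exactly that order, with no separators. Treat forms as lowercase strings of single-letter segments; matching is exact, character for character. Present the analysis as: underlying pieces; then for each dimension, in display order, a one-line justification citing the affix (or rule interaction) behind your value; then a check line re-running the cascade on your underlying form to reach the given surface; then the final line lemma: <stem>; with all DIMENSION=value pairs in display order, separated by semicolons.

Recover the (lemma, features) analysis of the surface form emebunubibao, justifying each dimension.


underlying: embu-nup-ipa-o
RANK=so - signalled by the affix -nup
POLE=ib - signalled by the affix -o
ASPECT=vo - signalled by the affix -ipa
check: embunupipao -> embunupipao -> emebunupipao -> emebunubibao
lemma: embu; RANK=so; POLE=ib; ASPECT=vo


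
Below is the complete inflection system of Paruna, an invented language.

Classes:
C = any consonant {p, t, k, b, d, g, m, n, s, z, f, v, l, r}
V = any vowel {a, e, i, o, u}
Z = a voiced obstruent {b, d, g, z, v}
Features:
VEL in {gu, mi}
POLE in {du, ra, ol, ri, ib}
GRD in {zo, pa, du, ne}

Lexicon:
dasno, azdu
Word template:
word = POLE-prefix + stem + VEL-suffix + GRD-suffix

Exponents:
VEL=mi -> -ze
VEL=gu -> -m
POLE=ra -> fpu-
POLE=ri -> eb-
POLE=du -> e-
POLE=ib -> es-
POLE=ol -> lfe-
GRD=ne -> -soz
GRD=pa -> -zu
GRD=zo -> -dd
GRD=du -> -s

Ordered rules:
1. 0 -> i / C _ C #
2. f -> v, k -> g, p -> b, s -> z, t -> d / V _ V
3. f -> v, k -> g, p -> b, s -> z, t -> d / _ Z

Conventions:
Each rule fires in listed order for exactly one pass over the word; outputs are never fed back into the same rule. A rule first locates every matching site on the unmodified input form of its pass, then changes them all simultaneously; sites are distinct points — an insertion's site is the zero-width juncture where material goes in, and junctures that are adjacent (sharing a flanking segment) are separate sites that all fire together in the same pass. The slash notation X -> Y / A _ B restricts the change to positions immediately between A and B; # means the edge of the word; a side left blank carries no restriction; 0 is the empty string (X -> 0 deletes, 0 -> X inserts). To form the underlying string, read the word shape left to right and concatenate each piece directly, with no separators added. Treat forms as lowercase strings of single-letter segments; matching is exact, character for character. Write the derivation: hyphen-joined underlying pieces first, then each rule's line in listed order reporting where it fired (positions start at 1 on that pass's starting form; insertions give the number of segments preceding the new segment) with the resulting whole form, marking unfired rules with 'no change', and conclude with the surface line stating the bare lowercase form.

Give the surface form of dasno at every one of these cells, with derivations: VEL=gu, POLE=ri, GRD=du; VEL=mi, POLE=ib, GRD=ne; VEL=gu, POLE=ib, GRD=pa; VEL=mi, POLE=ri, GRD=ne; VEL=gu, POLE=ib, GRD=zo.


cell VEL=gu, POLE=ri, GRD=du:
underlying: eb-dasno-m-s
1. 0 -> i / C _ C #: inserts after position(s) 8: ebdasnomis
2. f -> v, k -> g, p -> b, s -> z, t -> d / V _ V: no change
3. f -> v, k -> g, p -> b, s -> z, t -> d / _ Z: no change
surface: ebdasnomis

cell VEL=mi, POLE=ib, GRD=ne:
underlying: es-dasno-ze-soz
1. 0 -> i / C _ C #: no change
2. f -> v, k -> g, p -> b, s -> z, t -> d / V _ V: fires at position(s) 10: esdasnozezoz
3. f -> v, k -> g, p -> b, s -> z, t -> d / _ Z: fires at position(s) 2: ezdasnozezoz
surface: ezdasnozezoz

cell VEL=gu, POLE=ib, GRD=pa:
underlying: es-dasno-m-zu
1. 0 -> i / C _ C #: no change
2. f -> v, k -> g, p -> b, s -> z, t -> d / V _ V: no change
3. f -> v, k -> g, p -> b, s -> z, t -> d / _ Z: fires at position(s) 2: ezdasnomzu
surface: ezdasnomzu

cell VEL=mi, POLE=ri, GRD=ne:
underlying: eb-dasno-ze-soz
1. 0 -> i / C _ C #: no change
2. f -> v, k -> g, p -> b, s -> z, t -> d / V _ V: fires at position(s) 10: ebdasnozezoz
3. f -> v, k -> g, p -> b, s -> z, t -> d / _ Z: no change
surface: ebdasnozezoz

cell VEL=gu, POLE=ib, GRD=zo:
underlying: es-dasno-m-dd
1. 0 -> i / C _ C #: inserts after position(s) 9: esdasnomdid
2. f -> v, k -> g, p -> b, s -> z, t -> d / V _ V: no change
3. f -> v, k -> g, p -> b, s -> z, t -> d / _ Z: fires at position(s) 2: ezdasnomdid
surface: ezdasnomdid


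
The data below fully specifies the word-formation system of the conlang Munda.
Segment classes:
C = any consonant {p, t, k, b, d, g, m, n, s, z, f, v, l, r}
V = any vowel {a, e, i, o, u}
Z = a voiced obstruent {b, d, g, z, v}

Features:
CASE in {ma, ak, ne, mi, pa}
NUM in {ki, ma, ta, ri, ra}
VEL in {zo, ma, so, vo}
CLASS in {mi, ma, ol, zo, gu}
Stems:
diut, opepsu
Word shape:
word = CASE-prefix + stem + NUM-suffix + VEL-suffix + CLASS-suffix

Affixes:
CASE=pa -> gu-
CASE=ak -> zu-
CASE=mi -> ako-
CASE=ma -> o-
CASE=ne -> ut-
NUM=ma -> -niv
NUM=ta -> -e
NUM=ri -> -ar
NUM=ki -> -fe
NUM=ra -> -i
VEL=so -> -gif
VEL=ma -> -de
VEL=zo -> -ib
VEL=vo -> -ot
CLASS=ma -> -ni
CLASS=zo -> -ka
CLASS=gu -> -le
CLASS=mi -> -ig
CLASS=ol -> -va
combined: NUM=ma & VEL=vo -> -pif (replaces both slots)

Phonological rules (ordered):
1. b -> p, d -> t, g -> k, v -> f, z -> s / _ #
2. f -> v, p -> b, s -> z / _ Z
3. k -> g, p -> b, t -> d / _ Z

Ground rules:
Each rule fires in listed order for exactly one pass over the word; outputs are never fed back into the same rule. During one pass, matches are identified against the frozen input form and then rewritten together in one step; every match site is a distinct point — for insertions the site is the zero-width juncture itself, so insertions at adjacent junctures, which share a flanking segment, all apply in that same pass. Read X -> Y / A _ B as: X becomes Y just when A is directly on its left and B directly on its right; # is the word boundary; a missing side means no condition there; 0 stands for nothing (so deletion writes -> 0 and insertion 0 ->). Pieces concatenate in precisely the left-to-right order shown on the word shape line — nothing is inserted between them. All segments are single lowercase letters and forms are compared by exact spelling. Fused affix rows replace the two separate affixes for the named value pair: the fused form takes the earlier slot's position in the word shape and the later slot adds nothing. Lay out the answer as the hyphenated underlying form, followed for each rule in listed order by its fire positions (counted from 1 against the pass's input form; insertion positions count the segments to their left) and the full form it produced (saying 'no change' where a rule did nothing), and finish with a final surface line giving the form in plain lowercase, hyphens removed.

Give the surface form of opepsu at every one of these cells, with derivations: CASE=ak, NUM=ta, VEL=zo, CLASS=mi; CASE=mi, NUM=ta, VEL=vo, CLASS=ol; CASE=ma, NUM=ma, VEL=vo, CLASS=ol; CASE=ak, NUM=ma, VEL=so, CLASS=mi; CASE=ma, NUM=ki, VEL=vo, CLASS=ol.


cell CASE=ak, NUM=ta, VEL=zo, CLASS=mi:
underlying: zu-opepsu-e-ib-ig
1. b -> p, d -> t, g -> k, v -> f, z -> s / _ #: fires at position(s) 13: zuopepsueibik
2. f -> v, p -> b, s -> z / _ Z: no change
3. k -> g, p -> b, t -> d / _ Z: no change
surface: zuopepsueibik

cell CASE=mi, NUM=ta, VEL=vo, CLASS=ol:
underlying: ako-opepsu-e-ot-va
1. b -> p, d -> t, g -> k, v -> f, z -> s / _ #: no change
2. f -> v, p -> b, s -> z / _ Z: no change
3. k -> g, p -> b, t -> d / _ Z: fires at position(s) 12: akoopepsueodva
surface: akoopepsueodva

cell CASE=ma, NUM=ma, VEL=vo, CLASS=ol:
underlying: o-opepsu-pif-va
1. b -> p, d -> t, g -> k, v -> f, z -> s / _ #: no change
2. f -> v, p -> b, s -> z / _ Z: fires at position(s) 10: oopepsupivva
3. k -> g, p -> b, t -> d / _ Z: no change
surface: oopepsupivva

cell CASE=ak, NUM=ma, VEL=so, CLASS=mi:
underlying: zu-opepsu-niv-gif-ig
1. b -> p, d -> t, g -> k, v -> f, z -> s / _ #: fires at position(s) 16: zuopepsunivgifik
2. f -> v, p -> b, s -> z / _ Z: no change
3. k -> g, p -> b, t -> d / _ Z: no change
surface: zuopepsunivgifik

cell CASE=ma, NUM=ki, VEL=vo, CLASS=ol:
underlying: o-opepsu-fe-ot-va
1. b -> p, d -> t, g -> k, v -> f, z -> s / _ #: no change
2. f -> v, p -> b, s -> z / _ Z: no change
3. k -> g, p -> b, t -> d / _ Z: fires at position(s) 11: oopepsufeodva
surface: oopepsufeodva
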